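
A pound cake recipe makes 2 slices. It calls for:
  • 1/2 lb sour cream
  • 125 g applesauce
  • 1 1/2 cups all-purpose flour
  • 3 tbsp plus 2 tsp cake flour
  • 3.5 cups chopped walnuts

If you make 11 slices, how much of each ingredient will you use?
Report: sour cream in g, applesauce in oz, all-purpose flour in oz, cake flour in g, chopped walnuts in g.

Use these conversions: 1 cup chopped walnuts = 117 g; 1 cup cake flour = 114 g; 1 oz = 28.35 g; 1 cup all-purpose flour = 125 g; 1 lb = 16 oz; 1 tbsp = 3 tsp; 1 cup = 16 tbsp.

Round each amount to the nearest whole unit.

Scaling factor: 11/2 = 5.5.
sour cream: 0.5 lb × 11/2 × 16 oz/lb × 28.35 g/oz ≈ 1247 g
applesauce: 125 g × 11/2 ÷ 28.35 g/oz ≈ 24 oz
all-purpose flour: 1.5 cup × 11/2 × 125 g/cup ÷ 28.35 g/oz ≈ 36 oz
cake flour: (3 tbsp + 2 tsp = 11/3 tbsp) × 11/2 ÷ 16 tbsp/cup × 114 g/cup ≈ 144 g
chopped walnuts: 3.5 cup × 11/2 × 117 g/cup ≈ 2252 g

sour cream: 1247 g; applesauce: 24 oz; all-purpose flour: 36 oz; cake flour: 144 g; chopped walnuts: 2252 g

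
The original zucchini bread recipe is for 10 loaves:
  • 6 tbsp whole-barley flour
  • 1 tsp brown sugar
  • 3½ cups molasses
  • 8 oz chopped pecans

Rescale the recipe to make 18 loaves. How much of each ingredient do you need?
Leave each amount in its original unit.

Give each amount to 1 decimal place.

whole-barley flour: 10.8 tbsp; brown sugar: 1.8 tsp; molasses: 6.3 cup; chopped pecans: 14.4 oz

Scaling factor: 18/10 = 9/5 = 1.8.
whole-barley flour: 6 tbsp × 9/5 = 10.8 tbsp
brown sugar: 1 tsp × 9/5 = 1.8 tsp
molasses: 3.5 cup × 9/5 = 6.3 cup
chopped pecans: 8 oz × 9/5 = 14.4 oz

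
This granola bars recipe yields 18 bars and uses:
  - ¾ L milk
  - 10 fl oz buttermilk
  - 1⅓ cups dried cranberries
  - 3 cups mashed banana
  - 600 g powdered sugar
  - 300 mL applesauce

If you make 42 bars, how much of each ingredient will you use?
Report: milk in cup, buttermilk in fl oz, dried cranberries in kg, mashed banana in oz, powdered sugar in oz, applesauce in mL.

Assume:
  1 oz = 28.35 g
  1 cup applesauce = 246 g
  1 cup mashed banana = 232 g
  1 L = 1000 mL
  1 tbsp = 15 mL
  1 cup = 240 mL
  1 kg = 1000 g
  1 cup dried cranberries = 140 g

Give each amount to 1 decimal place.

Scaling factor: 42/18 = 7/3.
milk: 0.75 L × 7/3 × 1000 mL/L ÷ 240 mL/cup ≈ 7.3 cup
buttermilk: 10 fl oz × 7/3 ≈ 23.3 fl oz
dried cranberries: 4/3 cup × 7/3 × 140 g/cup ÷ 1000 g/kg ≈ 0.4 kg
mashed banana: 3 cup × 7/3 × 232 g/cup ÷ 28.35 g/oz ≈ 57.3 oz
powdered sugar: 600 g × 7/3 ÷ 28.35 g/oz ≈ 49.4 oz
applesauce: 300 mL × 7/3 = 700.0 mL

milk: 7.3 cup; buttermilk: 23.3 fl oz; dried cranberries: 0.4 kg; mashed banana: 57.3 oz; powdered sugar: 49.4 oz; applesauce: 700.0 mL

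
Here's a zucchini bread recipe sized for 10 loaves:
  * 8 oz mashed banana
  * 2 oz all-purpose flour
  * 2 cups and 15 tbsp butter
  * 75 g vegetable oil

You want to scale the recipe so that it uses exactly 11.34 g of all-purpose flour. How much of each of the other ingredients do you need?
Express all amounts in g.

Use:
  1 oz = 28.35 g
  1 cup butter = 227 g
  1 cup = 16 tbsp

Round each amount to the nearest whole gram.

mashed banana: 45 g; butter: 133 g; vegetable oil: 15 g

The original recipe has 56.7 g of all-purpose flour, so the scaling factor is 11.34 ÷ 56.7 = 1/5 = 0.2.
mashed banana: 8 oz × 1/5 × 28.35 g/oz ≈ 45 g
butter: (2 cup + 15 tbsp = 2.9375 cup) × 1/5 × 227 g/cup ≈ 133 g
vegetable oil: 75 g × 1/5 = 15 g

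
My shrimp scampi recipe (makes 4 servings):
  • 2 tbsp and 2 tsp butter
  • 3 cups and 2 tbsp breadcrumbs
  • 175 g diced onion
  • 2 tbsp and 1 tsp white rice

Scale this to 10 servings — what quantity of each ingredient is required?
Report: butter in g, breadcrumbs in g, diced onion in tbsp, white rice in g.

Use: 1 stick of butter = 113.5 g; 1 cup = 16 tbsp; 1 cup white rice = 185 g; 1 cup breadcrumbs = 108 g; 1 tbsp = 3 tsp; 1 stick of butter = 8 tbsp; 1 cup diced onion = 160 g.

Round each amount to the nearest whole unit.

Scaling factor: 10/4 = 5/2 = 2.5.
butter: (2 tbsp + 2 tsp = 8/3 tbsp) × 5/2 ÷ 8 tbsp/stick × 113.5 g/stick ≈ 95 g
breadcrumbs: (3 cup + 2 tbsp = 3.125 cup) × 5/2 × 108 g/cup ≈ 844 g
diced onion: 175 g × 5/2 ÷ 160 g/cup × 16 tbsp/cup ≈ 44 tbsp
white rice: (2 tbsp + 1 tsp = 7/3 tbsp) × 5/2 ÷ 16 tbsp/cup × 185 g/cup ≈ 67 g

butter: 95 g; breadcrumbs: 844 g; diced onion: 44 tbsp; white rice: 67 g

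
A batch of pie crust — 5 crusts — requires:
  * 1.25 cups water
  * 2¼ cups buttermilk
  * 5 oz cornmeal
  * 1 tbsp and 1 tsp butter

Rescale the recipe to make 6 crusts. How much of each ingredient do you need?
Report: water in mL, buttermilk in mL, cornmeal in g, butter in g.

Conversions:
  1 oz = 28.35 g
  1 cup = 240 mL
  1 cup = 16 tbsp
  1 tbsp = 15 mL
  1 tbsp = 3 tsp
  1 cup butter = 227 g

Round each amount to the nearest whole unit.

water: 360 mL; buttermilk: 648 mL; cornmeal: 170 g; butter: 23 g

Scaling factor: 6/5 = 1.2.
water: 1.25 cup × 6/5 × 240 mL/cup = 360 mL
buttermilk: 2.25 cup × 6/5 × 240 mL/cup = 648 mL
cornmeal: 5 oz × 6/5 × 28.35 g/oz ≈ 170 g
butter: (1 tbsp + 1 tsp = 4/3 tbsp) × 6/5 ÷ 16 tbsp/cup × 227 g/cup ≈ 23 g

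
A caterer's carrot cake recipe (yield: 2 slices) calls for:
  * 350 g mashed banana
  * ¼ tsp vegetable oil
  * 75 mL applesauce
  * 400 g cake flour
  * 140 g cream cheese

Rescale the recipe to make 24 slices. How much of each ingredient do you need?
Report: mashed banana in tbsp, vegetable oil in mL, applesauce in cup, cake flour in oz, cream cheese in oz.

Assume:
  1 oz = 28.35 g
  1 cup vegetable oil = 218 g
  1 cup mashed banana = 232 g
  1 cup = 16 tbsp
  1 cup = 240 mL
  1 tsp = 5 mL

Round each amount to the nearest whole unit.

Scaling factor: 24/2 = 12.
mashed banana: 350 g × 12 ÷ 232 g/cup × 16 tbsp/cup ≈ 290 tbsp
vegetable oil: 0.25 tsp × 12 × 5 mL/tsp = 15 mL
applesauce: 75 mL × 12 ÷ 240 mL/cup ≈ 4 cup
cake flour: 400 g × 12 ÷ 28.35 g/oz ≈ 169 oz
cream cheese: 140 g × 12 ÷ 28.35 g/oz ≈ 59 oz

mashed banana: 290 tbsp; vegetable oil: 15 mL; applesauce: 4 cup; cake flour: 169 oz; cream cheese: 59 oz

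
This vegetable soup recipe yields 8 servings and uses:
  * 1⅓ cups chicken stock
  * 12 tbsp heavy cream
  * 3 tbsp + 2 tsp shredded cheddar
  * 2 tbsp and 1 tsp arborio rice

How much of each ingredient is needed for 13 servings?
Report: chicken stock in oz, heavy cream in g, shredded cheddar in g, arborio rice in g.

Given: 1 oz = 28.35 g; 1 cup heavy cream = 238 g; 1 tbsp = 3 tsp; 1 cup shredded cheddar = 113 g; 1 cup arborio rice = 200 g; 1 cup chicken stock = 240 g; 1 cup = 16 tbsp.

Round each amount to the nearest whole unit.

Scaling factor: 13/8 = 1.625.
chicken stock: 4/3 cup × 13/8 × 240 g/cup ÷ 28.35 g/oz ≈ 18 oz
heavy cream: 12 tbsp × 13/8 ÷ 16 tbsp/cup × 238 g/cup ≈ 290 g
shredded cheddar: (3 tbsp + 2 tsp = 11/3 tbsp) × 13/8 ÷ 16 tbsp/cup × 113 g/cup ≈ 42 g
arborio rice: (2 tbsp + 1 tsp = 7/3 tbsp) × 13/8 ÷ 16 tbsp/cup × 200 g/cup ≈ 47 g

chicken stock: 18 oz; heavy cream: 290 g; shredded cheddar: 42 g; arborio rice: 47 g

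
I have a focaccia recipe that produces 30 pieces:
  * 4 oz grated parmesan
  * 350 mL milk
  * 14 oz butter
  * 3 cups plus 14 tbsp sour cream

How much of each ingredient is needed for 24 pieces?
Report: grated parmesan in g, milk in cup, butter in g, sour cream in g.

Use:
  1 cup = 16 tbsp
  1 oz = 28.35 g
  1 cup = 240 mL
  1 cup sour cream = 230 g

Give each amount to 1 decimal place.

Scaling factor: 24/30 = 4/5 = 0.8.
grated parmesan: 4 oz × 4/5 × 28.35 g/oz ≈ 90.7 g
milk: 350 mL × 4/5 ÷ 240 mL/cup ≈ 1.2 cup
butter: 14 oz × 4/5 × 28.35 g/oz ≈ 317.5 g
sour cream: (3 cup + 14 tbsp = 3.875 cup) × 4/5 × 230 g/cup = 713.0 g

grated parmesan: 90.7 g; milk: 1.2 cup; butter: 317.5 g; sour cream: 713.0 g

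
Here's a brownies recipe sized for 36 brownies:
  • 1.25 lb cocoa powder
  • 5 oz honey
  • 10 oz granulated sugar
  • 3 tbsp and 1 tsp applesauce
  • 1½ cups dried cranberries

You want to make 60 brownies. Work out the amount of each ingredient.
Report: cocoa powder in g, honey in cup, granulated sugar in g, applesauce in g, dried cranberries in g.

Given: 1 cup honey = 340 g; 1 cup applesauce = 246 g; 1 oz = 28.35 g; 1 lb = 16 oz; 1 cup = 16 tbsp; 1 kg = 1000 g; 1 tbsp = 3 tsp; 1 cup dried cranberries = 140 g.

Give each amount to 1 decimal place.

cocoa powder: 945.0 g; honey: 0.7 cup; granulated sugar: 472.5 g; applesauce: 85.4 g; dried cranberries: 350.0 g

Scaling factor: 60/36 = 5/3.
cocoa powder: 1.25 lb × 5/3 × 16 oz/lb × 28.35 g/oz = 945.0 g
honey: 5 oz × 5/3 × 28.35 g/oz ÷ 340 g/cup ≈ 0.7 cup
granulated sugar: 10 oz × 5/3 × 28.35 g/oz = 472.5 g
applesauce: (3 tbsp + 1 tsp = 10/3 tbsp) × 5/3 ÷ 16 tbsp/cup × 246 g/cup ≈ 85.4 g
dried cranberries: 1.5 cup × 5/3 × 140 g/cup = 350.0 g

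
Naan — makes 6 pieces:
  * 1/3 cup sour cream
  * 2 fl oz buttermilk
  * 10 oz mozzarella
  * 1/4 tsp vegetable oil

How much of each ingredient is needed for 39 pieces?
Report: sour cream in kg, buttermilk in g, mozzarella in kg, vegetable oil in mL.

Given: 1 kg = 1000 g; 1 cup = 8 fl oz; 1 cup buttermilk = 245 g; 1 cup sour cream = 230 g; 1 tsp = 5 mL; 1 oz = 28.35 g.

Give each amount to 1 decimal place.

sour cream: 0.5 kg; buttermilk: 398.1 g; mozzarella: 1.8 kg; vegetable oil: 8.1 mL

Scaling factor: 39/6 = 13/2 = 6.5.
sour cream: 1/3 cup × 13/2 × 230 g/cup ÷ 1000 g/kg ≈ 0.5 kg
buttermilk: 2 fl oz × 13/2 ÷ 8 fl oz/cup × 245 g/cup ≈ 398.1 g
mozzarella: 10 oz × 13/2 × 28.35 g/oz ÷ 1000 g/kg ≈ 1.8 kg
vegetable oil: 0.25 tsp × 13/2 × 5 mL/tsp ≈ 8.1 mL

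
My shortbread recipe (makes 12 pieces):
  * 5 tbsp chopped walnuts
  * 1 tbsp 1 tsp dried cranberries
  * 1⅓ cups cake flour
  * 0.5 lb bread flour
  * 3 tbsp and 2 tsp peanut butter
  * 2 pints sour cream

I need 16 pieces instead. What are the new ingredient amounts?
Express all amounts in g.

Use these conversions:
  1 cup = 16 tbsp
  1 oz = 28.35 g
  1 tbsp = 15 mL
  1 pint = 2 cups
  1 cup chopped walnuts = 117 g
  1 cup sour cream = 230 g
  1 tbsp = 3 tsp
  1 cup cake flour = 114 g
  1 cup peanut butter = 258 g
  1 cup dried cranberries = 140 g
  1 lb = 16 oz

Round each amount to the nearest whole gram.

Scaling factor: 16/12 = 4/3.
chopped walnuts: 5 tbsp × 4/3 ÷ 16 tbsp/cup × 117 g/cup ≈ 49 g
dried cranberries: (1 tbsp + 1 tsp = 4/3 tbsp) × 4/3 ÷ 16 tbsp/cup × 140 g/cup ≈ 16 g
cake flour: 4/3 cup × 4/3 × 114 g/cup ≈ 203 g
bread flour: 0.5 lb × 4/3 × 16 oz/lb × 28.35 g/oz ≈ 302 g
peanut butter: (3 tbsp + 2 tsp = 11/3 tbsp) × 4/3 ÷ 16 tbsp/cup × 258 g/cup ≈ 79 g
sour cream: 2 pint × 4/3 × 2 cup/pint × 230 g/cup ≈ 1227 g

chopped walnuts: 49 g; dried cranberries: 16 g; cake flour: 203 g; bread flour: 302 g; peanut butter: 79 g; sour cream: 1227 g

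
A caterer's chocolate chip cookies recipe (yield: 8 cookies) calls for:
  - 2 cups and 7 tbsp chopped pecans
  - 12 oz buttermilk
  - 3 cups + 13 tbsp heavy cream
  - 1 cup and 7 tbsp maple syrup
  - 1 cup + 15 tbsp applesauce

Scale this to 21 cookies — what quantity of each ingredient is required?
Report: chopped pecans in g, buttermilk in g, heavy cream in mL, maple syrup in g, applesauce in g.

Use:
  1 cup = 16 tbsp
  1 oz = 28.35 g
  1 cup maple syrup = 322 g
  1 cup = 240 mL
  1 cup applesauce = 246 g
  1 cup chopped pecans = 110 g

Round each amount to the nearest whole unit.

Scaling factor: 21/8 = 2.625.
chopped pecans: (2 cup + 7 tbsp = 2.4375 cup) × 21/8 × 110 g/cup ≈ 704 g
buttermilk: 12 oz × 21/8 × 28.35 g/oz ≈ 893 g
heavy cream: (3 cup + 13 tbsp = 3.8125 cup) × 21/8 × 240 mL/cup ≈ 2402 mL
maple syrup: (1 cup + 7 tbsp = 1.4375 cup) × 21/8 × 322 g/cup ≈ 1215 g
applesauce: (1 cup + 15 tbsp = 1.9375 cup) × 21/8 × 246 g/cup ≈ 1251 g

chopped pecans: 704 g; buttermilk: 893 g; heavy cream: 2402 mL; maple syrup: 1215 g; applesauce: 1251 g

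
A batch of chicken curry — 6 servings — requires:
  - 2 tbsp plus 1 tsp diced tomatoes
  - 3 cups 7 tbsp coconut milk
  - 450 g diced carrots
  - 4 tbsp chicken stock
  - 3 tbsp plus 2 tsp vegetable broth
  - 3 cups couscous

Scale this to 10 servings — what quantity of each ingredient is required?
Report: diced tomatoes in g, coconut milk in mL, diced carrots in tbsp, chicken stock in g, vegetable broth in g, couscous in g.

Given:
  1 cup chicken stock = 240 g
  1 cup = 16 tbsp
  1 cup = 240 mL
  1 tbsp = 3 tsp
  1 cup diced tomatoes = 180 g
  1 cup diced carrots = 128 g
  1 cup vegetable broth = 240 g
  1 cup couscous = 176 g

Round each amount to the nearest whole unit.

Scaling factor: 10/6 = 5/3.
diced tomatoes: (2 tbsp + 1 tsp = 7/3 tbsp) × 5/3 ÷ 16 tbsp/cup × 180 g/cup ≈ 44 g
coconut milk: (3 cup + 7 tbsp = 3.4375 cup) × 5/3 × 240 mL/cup = 1375 mL
diced carrots: 450 g × 5/3 ÷ 128 g/cup × 16 tbsp/cup ≈ 94 tbsp
chicken stock: 4 tbsp × 5/3 ÷ 16 tbsp/cup × 240 g/cup = 100 g
vegetable broth: (3 tbsp + 2 tsp = 11/3 tbsp) × 5/3 ÷ 16 tbsp/cup × 240 g/cup ≈ 92 g
couscous: 3 cup × 5/3 × 176 g/cup = 880 g

diced tomatoes: 44 g; coconut milk: 1375 mL; diced carrots: 94 tbsp; chicken stock: 100 g; vegetable broth: 92 g; couscous: 880 g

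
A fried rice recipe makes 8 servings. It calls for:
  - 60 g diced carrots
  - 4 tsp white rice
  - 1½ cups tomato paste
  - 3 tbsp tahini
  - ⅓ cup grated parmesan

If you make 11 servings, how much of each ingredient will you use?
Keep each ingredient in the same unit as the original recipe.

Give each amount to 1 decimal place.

Scaling factor: 11/8 = 1.375.
diced carrots: 60 g × 11/8 = 82.5 g
white rice: 4 tsp × 11/8 = 5.5 tsp
tomato paste: 1.5 cup × 11/8 ≈ 2.1 cup
tahini: 3 tbsp × 11/8 ≈ 4.1 tbsp
grated parmesan: 1/3 cup × 11/8 ≈ 0.5 cup

diced carrots: 82.5 g; white rice: 5.5 tsp; tomato paste: 2.1 cup; tahini: 4.1 tbsp; grated parmesan: 0.5 cup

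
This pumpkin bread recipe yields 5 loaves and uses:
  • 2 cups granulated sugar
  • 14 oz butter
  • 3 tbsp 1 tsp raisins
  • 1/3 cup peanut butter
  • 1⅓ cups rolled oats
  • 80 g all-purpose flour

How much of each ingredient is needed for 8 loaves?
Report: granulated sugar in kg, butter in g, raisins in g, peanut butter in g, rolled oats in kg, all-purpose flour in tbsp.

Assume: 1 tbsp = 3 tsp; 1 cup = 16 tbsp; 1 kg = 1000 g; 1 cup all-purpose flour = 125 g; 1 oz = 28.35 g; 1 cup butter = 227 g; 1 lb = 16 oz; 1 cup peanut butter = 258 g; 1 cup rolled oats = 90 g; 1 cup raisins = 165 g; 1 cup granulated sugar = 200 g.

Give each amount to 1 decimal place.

granulated sugar: 0.6 kg; butter: 635.0 g; raisins: 55.0 g; peanut butter: 137.6 g; rolled oats: 0.2 kg; all-purpose flour: 16.4 tbsp

Scaling factor: 8/5 = 1.6.
granulated sugar: 2 cup × 8/5 × 200 g/cup ÷ 1000 g/kg ≈ 0.6 kg
butter: 14 oz × 8/5 × 28.35 g/oz ≈ 635.0 g
raisins: (3 tbsp + 1 tsp = 10/3 tbsp) × 8/5 ÷ 16 tbsp/cup × 165 g/cup = 55.0 g
peanut butter: 1/3 cup × 8/5 × 258 g/cup = 137.6 g
rolled oats: 4/3 cup × 8/5 × 90 g/cup ÷ 1000 g/kg ≈ 0.2 kg
all-purpose flour: 80 g × 8/5 ÷ 125 g/cup × 16 tbsp/cup ≈ 16.4 tbsp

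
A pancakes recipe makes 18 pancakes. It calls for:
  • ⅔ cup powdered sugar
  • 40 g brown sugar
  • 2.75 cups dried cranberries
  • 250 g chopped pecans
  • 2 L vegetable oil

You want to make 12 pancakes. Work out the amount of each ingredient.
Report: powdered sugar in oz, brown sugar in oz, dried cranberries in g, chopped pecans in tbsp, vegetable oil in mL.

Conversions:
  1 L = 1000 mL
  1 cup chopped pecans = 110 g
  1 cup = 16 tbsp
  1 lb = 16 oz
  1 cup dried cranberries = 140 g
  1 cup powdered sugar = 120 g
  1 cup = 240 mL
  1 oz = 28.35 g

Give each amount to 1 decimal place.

powdered sugar: 1.9 oz; brown sugar: 0.9 oz; dried cranberries: 256.7 g; chopped pecans: 24.2 tbsp; vegetable oil: 1333.3 mL

Scaling factor: 12/18 = 2/3.
powdered sugar: 2/3 cup × 2/3 × 120 g/cup ÷ 28.35 g/oz ≈ 1.9 oz
brown sugar: 40 g × 2/3 ÷ 28.35 g/oz ≈ 0.9 oz
dried cranberries: 2.75 cup × 2/3 × 140 g/cup ≈ 256.7 g
chopped pecans: 250 g × 2/3 ÷ 110 g/cup × 16 tbsp/cup ≈ 24.2 tbsp
vegetable oil: 2 L × 2/3 × 1000 mL/L ≈ 1333.3 mL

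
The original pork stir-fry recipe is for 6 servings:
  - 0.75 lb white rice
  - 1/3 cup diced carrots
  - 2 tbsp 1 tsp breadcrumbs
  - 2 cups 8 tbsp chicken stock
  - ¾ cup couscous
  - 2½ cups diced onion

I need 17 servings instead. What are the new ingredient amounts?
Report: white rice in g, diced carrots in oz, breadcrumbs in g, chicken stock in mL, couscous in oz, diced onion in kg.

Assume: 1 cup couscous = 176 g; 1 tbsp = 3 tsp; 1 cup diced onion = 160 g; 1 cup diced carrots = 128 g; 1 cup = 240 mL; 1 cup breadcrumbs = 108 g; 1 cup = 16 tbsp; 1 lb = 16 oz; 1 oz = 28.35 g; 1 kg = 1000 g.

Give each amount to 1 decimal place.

white rice: 963.9 g; diced carrots: 4.3 oz; breadcrumbs: 44.6 g; chicken stock: 1700.0 mL; couscous: 13.2 oz; diced onion: 1.1 kg

Scaling factor: 17/6.
white rice: 0.75 lb × 17/6 × 16 oz/lb × 28.35 g/oz = 963.9 g
diced carrots: 1/3 cup × 17/6 × 128 g/cup ÷ 28.35 g/oz ≈ 4.3 oz
breadcrumbs: (2 tbsp + 1 tsp = 7/3 tbsp) × 17/6 ÷ 16 tbsp/cup × 108 g/cup ≈ 44.6 g
chicken stock: (2 cup + 8 tbsp = 2.5 cup) × 17/6 × 240 mL/cup = 1700.0 mL
couscous: 0.75 cup × 17/6 × 176 g/cup ÷ 28.35 g/oz ≈ 13.2 oz
diced onion: 2.5 cup × 17/6 × 160 g/cup ÷ 1000 g/kg ≈ 1.1 kg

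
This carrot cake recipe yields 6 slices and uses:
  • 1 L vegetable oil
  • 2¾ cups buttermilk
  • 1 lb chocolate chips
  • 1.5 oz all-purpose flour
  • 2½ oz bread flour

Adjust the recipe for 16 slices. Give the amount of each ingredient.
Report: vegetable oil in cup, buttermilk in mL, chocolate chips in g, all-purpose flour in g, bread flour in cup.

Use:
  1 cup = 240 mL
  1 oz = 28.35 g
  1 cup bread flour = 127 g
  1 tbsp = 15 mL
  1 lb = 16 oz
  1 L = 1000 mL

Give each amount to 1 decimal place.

vegetable oil: 11.1 cup; buttermilk: 1760.0 mL; chocolate chips: 1209.6 g; all-purpose flour: 113.4 g; bread flour: 1.5 cup

Scaling factor: 16/6 = 8/3.
vegetable oil: 1 L × 8/3 × 1000 mL/L ÷ 240 mL/cup ≈ 11.1 cup
buttermilk: 2.75 cup × 8/3 × 240 mL/cup = 1760.0 mL
chocolate chips: 1 lb × 8/3 × 16 oz/lb × 28.35 g/oz = 1209.6 g
all-purpose flour: 1.5 oz × 8/3 × 28.35 g/oz = 113.4 g
bread flour: 2.5 oz × 8/3 × 28.35 g/oz ÷ 127 g/cup ≈ 1.5 cup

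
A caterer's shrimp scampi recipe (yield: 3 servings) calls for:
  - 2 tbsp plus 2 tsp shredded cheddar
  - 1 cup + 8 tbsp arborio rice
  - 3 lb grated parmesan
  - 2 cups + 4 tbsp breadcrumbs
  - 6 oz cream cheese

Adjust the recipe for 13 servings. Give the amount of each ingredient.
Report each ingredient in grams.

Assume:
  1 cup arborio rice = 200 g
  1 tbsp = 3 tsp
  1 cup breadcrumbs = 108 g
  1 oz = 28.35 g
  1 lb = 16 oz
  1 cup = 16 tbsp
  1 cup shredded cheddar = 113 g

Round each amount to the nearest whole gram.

Scaling factor: 13/3.
shredded cheddar: (2 tbsp + 2 tsp = 8/3 tbsp) × 13/3 ÷ 16 tbsp/cup × 113 g/cup ≈ 82 g
arborio rice: (1 cup + 8 tbsp = 1.5 cup) × 13/3 × 200 g/cup = 1300 g
grated parmesan: 3 lb × 13/3 × 16 oz/lb × 28.35 g/oz ≈ 5897 g
breadcrumbs: (2 cup + 4 tbsp = 2.25 cup) × 13/3 × 108 g/cup = 1053 g
cream cheese: 6 oz × 13/3 × 28.35 g/oz ≈ 737 g

shredded cheddar: 82 g; arborio rice: 1300 g; grated parmesan: 5897 g; breadcrumbs: 1053 g; cream cheese: 737 g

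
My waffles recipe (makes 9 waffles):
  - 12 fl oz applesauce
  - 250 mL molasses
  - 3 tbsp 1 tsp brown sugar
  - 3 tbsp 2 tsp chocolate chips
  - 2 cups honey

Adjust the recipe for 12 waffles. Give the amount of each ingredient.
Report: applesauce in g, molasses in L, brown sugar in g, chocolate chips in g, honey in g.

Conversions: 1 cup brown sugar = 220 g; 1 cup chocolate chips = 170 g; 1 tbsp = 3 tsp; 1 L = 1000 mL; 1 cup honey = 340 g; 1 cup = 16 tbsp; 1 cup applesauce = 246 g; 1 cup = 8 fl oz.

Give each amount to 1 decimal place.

Scaling factor: 12/9 = 4/3.
applesauce: 12 fl oz × 4/3 ÷ 8 fl oz/cup × 246 g/cup = 492.0 g
molasses: 250 mL × 4/3 ÷ 1000 mL/L ≈ 0.3 L
brown sugar: (3 tbsp + 1 tsp = 10/3 tbsp) × 4/3 ÷ 16 tbsp/cup × 220 g/cup ≈ 61.1 g
chocolate chips: (3 tbsp + 2 tsp = 11/3 tbsp) × 4/3 ÷ 16 tbsp/cup × 170 g/cup ≈ 51.9 g
honey: 2 cup × 4/3 × 340 g/cup ≈ 906.7 g

applesauce: 492.0 g; molasses: 0.3 L; brown sugar: 61.1 g; chocolate chips: 51.9 g; honey: 906.7 g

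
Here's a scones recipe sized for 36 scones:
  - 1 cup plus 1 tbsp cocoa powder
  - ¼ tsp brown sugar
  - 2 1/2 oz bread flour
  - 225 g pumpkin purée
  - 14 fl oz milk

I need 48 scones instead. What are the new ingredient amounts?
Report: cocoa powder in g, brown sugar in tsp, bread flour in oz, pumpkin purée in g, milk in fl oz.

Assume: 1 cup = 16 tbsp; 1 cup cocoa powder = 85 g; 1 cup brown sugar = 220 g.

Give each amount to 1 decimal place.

cocoa powder: 120.4 g; brown sugar: 0.3 tsp; bread flour: 3.3 oz; pumpkin purée: 300.0 g; milk: 18.7 fl oz

Scaling factor: 48/36 = 4/3.
cocoa powder: (1 cup + 1 tbsp = 1.0625 cup) × 4/3 × 85 g/cup ≈ 120.4 g
brown sugar: 0.25 tsp × 4/3 ≈ 0.3 tsp
bread flour: 2.5 oz × 4/3 ≈ 3.3 oz
pumpkin purée: 225 g × 4/3 = 300.0 g
milk: 14 fl oz × 4/3 ≈ 18.7 fl oz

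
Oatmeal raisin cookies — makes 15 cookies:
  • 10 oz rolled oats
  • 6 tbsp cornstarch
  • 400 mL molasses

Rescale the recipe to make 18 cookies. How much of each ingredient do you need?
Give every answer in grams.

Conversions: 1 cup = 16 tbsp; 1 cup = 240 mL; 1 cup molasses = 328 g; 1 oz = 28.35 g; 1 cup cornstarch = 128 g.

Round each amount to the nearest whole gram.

Scaling factor: 18/15 = 6/5 = 1.2.
rolled oats: 10 oz × 6/5 × 28.35 g/oz ≈ 340 g
cornstarch: 6 tbsp × 6/5 ÷ 16 tbsp/cup × 128 g/cup ≈ 58 g
molasses: 400 mL × 6/5 ÷ 240 mL/cup × 328 g/cup = 656 g

rolled oats: 340 g; cornstarch: 58 g; molasses: 656 g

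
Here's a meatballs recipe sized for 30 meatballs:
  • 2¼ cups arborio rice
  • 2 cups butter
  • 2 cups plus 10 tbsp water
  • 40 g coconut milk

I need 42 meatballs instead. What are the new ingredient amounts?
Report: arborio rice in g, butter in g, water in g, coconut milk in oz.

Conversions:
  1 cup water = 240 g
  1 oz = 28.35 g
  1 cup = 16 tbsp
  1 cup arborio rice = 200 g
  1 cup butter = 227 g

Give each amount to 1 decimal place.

Scaling factor: 42/30 = 7/5 = 1.4.
arborio rice: 2.25 cup × 7/5 × 200 g/cup = 630.0 g
butter: 2 cup × 7/5 × 227 g/cup = 635.6 g
water: (2 cup + 10 tbsp = 2.625 cup) × 7/5 × 240 g/cup = 882.0 g
coconut milk: 40 g × 7/5 ÷ 28.35 g/oz ≈ 2.0 oz

arborio rice: 630.0 g; butter: 635.6 g; water: 882.0 g; coconut milk: 2.0 oz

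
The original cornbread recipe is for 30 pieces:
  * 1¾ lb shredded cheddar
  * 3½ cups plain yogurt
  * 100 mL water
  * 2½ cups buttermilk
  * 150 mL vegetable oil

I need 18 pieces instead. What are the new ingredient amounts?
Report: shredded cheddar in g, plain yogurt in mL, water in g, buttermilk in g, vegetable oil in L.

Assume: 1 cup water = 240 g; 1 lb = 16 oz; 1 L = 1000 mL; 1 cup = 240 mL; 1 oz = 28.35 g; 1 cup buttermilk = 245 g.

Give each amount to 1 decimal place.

Scaling factor: 18/30 = 3/5 = 0.6.
shredded cheddar: 1.75 lb × 3/5 × 16 oz/lb × 28.35 g/oz ≈ 476.3 g
plain yogurt: 3.5 cup × 3/5 × 240 mL/cup = 504.0 mL
water: 100 mL × 3/5 ÷ 240 mL/cup × 240 g/cup = 60.0 g
buttermilk: 2.5 cup × 3/5 × 245 g/cup = 367.5 g
vegetable oil: 150 mL × 3/5 ÷ 1000 mL/L ≈ 0.1 L

shredded cheddar: 476.3 g; plain yogurt: 504.0 mL; water: 60.0 g; buttermilk: 367.5 g; vegetable oil: 0.1 L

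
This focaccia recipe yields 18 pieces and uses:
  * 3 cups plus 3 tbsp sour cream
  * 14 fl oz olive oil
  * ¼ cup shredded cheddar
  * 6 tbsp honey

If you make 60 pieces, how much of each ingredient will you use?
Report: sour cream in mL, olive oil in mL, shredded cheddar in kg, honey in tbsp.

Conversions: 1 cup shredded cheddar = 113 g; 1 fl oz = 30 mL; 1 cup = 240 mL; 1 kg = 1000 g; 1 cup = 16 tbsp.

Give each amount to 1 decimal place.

Scaling factor: 60/18 = 10/3.
sour cream: (3 cup + 3 tbsp = 3.1875 cup) × 10/3 × 240 mL/cup = 2550.0 mL
olive oil: 14 fl oz × 10/3 × 30 mL/fl oz = 1400.0 mL
shredded cheddar: 0.25 cup × 10/3 × 113 g/cup ÷ 1000 g/kg ≈ 0.1 kg
honey: 6 tbsp × 10/3 = 20.0 tbsp

sour cream: 2550.0 mL; olive oil: 1400.0 mL; shredded cheddar: 0.1 kg; honey: 20.0 tbsp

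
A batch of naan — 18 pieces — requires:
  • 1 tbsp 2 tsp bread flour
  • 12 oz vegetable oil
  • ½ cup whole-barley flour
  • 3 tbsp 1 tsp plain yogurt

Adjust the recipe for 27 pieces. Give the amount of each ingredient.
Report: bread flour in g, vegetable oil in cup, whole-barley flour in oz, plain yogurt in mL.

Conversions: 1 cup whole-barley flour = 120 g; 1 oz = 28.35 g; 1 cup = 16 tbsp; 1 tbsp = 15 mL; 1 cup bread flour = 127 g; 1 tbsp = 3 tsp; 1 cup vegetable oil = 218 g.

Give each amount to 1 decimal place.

Scaling factor: 27/18 = 3/2 = 1.5.
bread flour: (1 tbsp + 2 tsp = 5/3 tbsp) × 3/2 ÷ 16 tbsp/cup × 127 g/cup ≈ 19.8 g
vegetable oil: 12 oz × 3/2 × 28.35 g/oz ÷ 218 g/cup ≈ 2.3 cup
whole-barley flour: 0.5 cup × 3/2 × 120 g/cup ÷ 28.35 g/oz ≈ 3.2 oz
plain yogurt: (3 tbsp + 1 tsp = 10/3 tbsp) × 3/2 × 15 mL/tbsp = 75.0 mL

bread flour: 19.8 g; vegetable oil: 2.3 cup; whole-barley flour: 3.2 oz; plain yogurt: 75.0 mL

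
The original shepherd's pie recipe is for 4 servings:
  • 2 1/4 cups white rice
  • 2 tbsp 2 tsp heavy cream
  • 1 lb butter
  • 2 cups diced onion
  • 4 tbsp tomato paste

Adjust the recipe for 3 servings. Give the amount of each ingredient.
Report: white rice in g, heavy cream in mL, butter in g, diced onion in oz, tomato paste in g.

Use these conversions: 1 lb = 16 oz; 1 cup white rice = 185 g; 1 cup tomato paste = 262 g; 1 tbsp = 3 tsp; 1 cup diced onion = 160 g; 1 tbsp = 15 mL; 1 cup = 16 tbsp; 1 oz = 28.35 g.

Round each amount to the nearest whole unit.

Scaling factor: 3/4 = 0.75.
white rice: 2.25 cup × 3/4 × 185 g/cup ≈ 312 g
heavy cream: (2 tbsp + 2 tsp = 8/3 tbsp) × 3/4 × 15 mL/tbsp = 30 mL
butter: 1 lb × 3/4 × 16 oz/lb × 28.35 g/oz ≈ 340 g
diced onion: 2 cup × 3/4 × 160 g/cup ÷ 28.35 g/oz ≈ 8 oz
tomato paste: 4 tbsp × 3/4 ÷ 16 tbsp/cup × 262 g/cup ≈ 49 g

white rice: 312 g; heavy cream: 30 mL; butter: 340 g; diced onion: 8 oz; tomato paste: 49 g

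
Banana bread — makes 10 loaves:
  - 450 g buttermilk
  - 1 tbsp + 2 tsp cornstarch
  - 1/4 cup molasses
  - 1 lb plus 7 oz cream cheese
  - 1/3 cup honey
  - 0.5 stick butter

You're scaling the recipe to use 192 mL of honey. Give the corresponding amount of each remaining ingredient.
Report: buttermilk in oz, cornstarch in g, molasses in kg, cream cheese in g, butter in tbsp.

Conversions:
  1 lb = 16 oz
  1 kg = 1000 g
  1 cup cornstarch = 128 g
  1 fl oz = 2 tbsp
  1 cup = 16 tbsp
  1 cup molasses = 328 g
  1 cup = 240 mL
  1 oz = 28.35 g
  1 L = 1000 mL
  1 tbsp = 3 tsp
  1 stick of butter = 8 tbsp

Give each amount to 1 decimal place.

buttermilk: 38.1 oz; cornstarch: 32.0 g; molasses: 0.2 kg; cream cheese: 1564.9 g; butter: 9.6 tbsp

The original recipe has 80 mL of honey, so the scaling factor is 192 ÷ 80 = 12/5 = 2.4.
buttermilk: 450 g × 12/5 ÷ 28.35 g/oz ≈ 38.1 oz
cornstarch: (1 tbsp + 2 tsp = 5/3 tbsp) × 12/5 ÷ 16 tbsp/cup × 128 g/cup = 32.0 g
molasses: 0.25 cup × 12/5 × 328 g/cup ÷ 1000 g/kg ≈ 0.2 kg
cream cheese: (1 lb + 7 oz = 1.4375 lb) × 12/5 × 16 oz/lb × 28.35 g/oz ≈ 1564.9 g
butter: 0.5 stick × 12/5 × 8 tbsp/stick = 9.6 tbsp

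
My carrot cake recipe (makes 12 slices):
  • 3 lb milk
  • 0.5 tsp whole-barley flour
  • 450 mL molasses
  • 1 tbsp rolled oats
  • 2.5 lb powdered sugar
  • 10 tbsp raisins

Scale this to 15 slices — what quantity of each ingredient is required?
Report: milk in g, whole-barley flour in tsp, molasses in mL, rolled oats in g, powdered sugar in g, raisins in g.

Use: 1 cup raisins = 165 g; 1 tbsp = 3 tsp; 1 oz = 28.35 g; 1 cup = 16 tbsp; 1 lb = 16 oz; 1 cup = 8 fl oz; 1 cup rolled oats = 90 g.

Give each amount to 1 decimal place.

Scaling factor: 15/12 = 5/4 = 1.25.
milk: 3 lb × 5/4 × 16 oz/lb × 28.35 g/oz = 1701.0 g
whole-barley flour: 0.5 tsp × 5/4 ≈ 0.6 tsp
molasses: 450 mL × 5/4 = 562.5 mL
rolled oats: 1 tbsp × 5/4 ÷ 16 tbsp/cup × 90 g/cup ≈ 7.0 g
powdered sugar: 2.5 lb × 5/4 × 16 oz/lb × 28.35 g/oz = 1417.5 g
raisins: 10 tbsp × 5/4 ÷ 16 tbsp/cup × 165 g/cup ≈ 128.9 g

milk: 1701.0 g; whole-barley flour: 0.6 tsp; molasses: 562.5 mL; rolled oats: 7.0 g; powdered sugar: 1417.5 g; raisins: 128.9 g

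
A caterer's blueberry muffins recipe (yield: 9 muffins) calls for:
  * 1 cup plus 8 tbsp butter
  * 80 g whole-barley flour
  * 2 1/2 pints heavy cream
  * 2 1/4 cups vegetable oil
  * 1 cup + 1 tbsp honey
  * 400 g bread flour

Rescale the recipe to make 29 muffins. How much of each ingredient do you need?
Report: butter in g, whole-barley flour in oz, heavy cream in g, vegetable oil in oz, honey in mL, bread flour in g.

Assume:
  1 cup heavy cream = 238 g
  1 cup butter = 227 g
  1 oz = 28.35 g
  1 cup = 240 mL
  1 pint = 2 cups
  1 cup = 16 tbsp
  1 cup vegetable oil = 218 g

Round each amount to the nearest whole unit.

butter: 1097 g; whole-barley flour: 9 oz; heavy cream: 3834 g; vegetable oil: 56 oz; honey: 822 mL; bread flour: 1289 g

Scaling factor: 29/9.
butter: (1 cup + 8 tbsp = 1.5 cup) × 29/9 × 227 g/cup ≈ 1097 g
whole-barley flour: 80 g × 29/9 ÷ 28.35 g/oz ≈ 9 oz
heavy cream: 2.5 pint × 29/9 × 2 cup/pint × 238 g/cup ≈ 3834 g
vegetable oil: 2.25 cup × 29/9 × 218 g/cup ÷ 28.35 g/oz ≈ 56 oz
honey: (1 cup + 1 tbsp = 1.0625 cup) × 29/9 × 240 mL/cup ≈ 822 mL
bread flour: 400 g × 29/9 ≈ 1289 g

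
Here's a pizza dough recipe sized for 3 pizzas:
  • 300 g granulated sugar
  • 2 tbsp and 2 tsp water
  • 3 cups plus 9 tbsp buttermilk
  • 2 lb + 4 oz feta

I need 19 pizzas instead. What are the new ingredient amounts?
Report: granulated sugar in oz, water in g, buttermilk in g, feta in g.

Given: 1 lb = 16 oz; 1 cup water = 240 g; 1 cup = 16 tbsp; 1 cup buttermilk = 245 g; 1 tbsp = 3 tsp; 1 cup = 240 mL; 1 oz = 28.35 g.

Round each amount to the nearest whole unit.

Scaling factor: 19/3.
granulated sugar: 300 g × 19/3 ÷ 28.35 g/oz ≈ 67 oz
water: (2 tbsp + 2 tsp = 8/3 tbsp) × 19/3 ÷ 16 tbsp/cup × 240 g/cup ≈ 253 g
buttermilk: (3 cup + 9 tbsp = 3.5625 cup) × 19/3 × 245 g/cup ≈ 5528 g
feta: (2 lb + 4 oz = 2.25 lb) × 19/3 × 16 oz/lb × 28.35 g/oz ≈ 6464 g

granulated sugar: 67 oz; water: 253 g; buttermilk: 5528 g; feta: 6464 g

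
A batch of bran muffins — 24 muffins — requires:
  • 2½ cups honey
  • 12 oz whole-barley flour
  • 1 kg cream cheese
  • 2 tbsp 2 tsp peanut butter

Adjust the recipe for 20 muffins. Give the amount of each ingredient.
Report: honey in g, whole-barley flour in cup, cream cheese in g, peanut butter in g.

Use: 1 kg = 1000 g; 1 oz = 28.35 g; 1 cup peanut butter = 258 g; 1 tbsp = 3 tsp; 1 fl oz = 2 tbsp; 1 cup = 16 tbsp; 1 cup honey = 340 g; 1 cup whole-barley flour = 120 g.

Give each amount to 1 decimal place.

Scaling factor: 20/24 = 5/6.
honey: 2.5 cup × 5/6 × 340 g/cup ≈ 708.3 g
whole-barley flour: 12 oz × 5/6 × 28.35 g/oz ÷ 120 g/cup ≈ 2.4 cup
cream cheese: 1 kg × 5/6 × 1000 g/kg ≈ 833.3 g
peanut butter: (2 tbsp + 2 tsp = 8/3 tbsp) × 5/6 ÷ 16 tbsp/cup × 258 g/cup ≈ 35.8 g

honey: 708.3 g; whole-barley flour: 2.4 cup; cream cheese: 833.3 g; peanut butter: 35.8 g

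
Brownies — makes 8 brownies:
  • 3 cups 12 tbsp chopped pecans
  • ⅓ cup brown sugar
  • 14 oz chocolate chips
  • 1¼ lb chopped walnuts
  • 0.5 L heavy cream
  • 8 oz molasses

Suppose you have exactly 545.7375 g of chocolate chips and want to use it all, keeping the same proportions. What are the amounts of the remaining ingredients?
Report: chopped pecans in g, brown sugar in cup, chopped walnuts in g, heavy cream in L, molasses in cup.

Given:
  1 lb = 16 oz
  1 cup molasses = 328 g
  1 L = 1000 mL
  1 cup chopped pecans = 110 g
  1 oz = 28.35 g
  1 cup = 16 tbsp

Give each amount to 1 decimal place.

The original recipe has 396.9 g of chocolate chips, so the scaling factor is 545.7375 ÷ 396.9 = 11/8 = 1.375.
chopped pecans: (3 cup + 12 tbsp = 3.75 cup) × 11/8 × 110 g/cup ≈ 567.2 g
brown sugar: 1/3 cup × 11/8 ≈ 0.5 cup
chopped walnuts: 1.25 lb × 11/8 × 16 oz/lb × 28.35 g/oz ≈ 779.6 g
heavy cream: 0.5 L × 11/8 ≈ 0.7 L
molasses: 8 oz × 11/8 × 28.35 g/oz ÷ 328 g/cup ≈ 1.0 cup

chopped pecans: 567.2 g; brown sugar: 0.5 cup; chopped walnuts: 779.6 g; heavy cream: 0.7 L; molasses: 1.0 cup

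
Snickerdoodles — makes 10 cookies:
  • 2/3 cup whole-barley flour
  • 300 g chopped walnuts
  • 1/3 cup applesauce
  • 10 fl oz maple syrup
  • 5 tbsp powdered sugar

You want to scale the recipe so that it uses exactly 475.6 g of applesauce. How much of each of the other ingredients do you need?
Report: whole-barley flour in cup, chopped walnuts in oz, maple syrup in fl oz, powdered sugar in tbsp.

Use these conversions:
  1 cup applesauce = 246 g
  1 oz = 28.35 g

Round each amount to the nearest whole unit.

whole-barley flour: 4 cup; chopped walnuts: 61 oz; maple syrup: 58 fl oz; powdered sugar: 29 tbsp

The original recipe has 82 g of applesauce, so the scaling factor is 475.6 ÷ 82 = 29/5 = 5.8.
whole-barley flour: 2/3 cup × 29/5 ≈ 4 cup
chopped walnuts: 300 g × 29/5 ÷ 28.35 g/oz ≈ 61 oz
maple syrup: 10 fl oz × 29/5 = 58 fl oz
powdered sugar: 5 tbsp × 29/5 = 29 tbsp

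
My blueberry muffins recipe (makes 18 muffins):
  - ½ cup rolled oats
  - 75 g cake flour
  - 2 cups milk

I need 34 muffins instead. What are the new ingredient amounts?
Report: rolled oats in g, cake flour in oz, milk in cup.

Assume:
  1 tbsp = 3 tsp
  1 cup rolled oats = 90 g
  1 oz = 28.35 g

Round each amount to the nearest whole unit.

Scaling factor: 34/18 = 17/9.
rolled oats: 0.5 cup × 17/9 × 90 g/cup = 85 g
cake flour: 75 g × 17/9 ÷ 28.35 g/oz ≈ 5 oz
milk: 2 cup × 17/9 ≈ 4 cup

rolled oats: 85 g; cake flour: 5 oz; milk: 4 cup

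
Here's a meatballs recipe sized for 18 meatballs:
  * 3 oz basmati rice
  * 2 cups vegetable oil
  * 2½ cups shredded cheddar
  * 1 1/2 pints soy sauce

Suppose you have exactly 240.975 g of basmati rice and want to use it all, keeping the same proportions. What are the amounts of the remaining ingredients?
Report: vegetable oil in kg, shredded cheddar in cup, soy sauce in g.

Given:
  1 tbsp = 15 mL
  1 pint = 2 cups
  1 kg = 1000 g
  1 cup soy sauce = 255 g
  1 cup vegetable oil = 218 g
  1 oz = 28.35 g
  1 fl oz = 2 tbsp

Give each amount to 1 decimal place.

The original recipe has 85.05 g of basmati rice, so the scaling factor is 240.975 ÷ 85.05 = 17/6.
vegetable oil: 2 cup × 17/6 × 218 g/cup ÷ 1000 g/kg ≈ 1.2 kg
shredded cheddar: 2.5 cup × 17/6 ≈ 7.1 cup
soy sauce: 1.5 pint × 17/6 × 2 cup/pint × 255 g/cup = 2167.5 g

vegetable oil: 1.2 kg; shredded cheddar: 7.1 cup; soy sauce: 2167.5 g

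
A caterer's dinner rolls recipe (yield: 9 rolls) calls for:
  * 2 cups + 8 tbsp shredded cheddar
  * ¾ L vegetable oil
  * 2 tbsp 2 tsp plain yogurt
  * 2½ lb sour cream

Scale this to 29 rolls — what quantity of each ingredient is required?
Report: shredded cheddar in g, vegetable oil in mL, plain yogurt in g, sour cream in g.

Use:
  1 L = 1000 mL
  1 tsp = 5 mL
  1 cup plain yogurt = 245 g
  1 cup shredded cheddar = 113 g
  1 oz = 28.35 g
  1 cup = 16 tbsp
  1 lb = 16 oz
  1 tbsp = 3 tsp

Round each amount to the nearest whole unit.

Scaling factor: 29/9.
shredded cheddar: (2 cup + 8 tbsp = 2.5 cup) × 29/9 × 113 g/cup ≈ 910 g
vegetable oil: 0.75 L × 29/9 × 1000 mL/L ≈ 2417 mL
plain yogurt: (2 tbsp + 2 tsp = 8/3 tbsp) × 29/9 ÷ 16 tbsp/cup × 245 g/cup ≈ 132 g
sour cream: 2.5 lb × 29/9 × 16 oz/lb × 28.35 g/oz = 3654 g

shredded cheddar: 910 g; vegetable oil: 2417 mL; plain yogurt: 132 g; sour cream: 3654 g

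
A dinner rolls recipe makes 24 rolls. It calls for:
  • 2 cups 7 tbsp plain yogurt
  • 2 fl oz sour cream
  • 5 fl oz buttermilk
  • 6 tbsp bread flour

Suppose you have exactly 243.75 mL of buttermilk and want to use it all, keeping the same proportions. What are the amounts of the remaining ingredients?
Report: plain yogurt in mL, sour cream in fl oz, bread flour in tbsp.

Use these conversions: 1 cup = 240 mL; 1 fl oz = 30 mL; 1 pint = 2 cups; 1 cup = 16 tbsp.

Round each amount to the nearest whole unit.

plain yogurt: 951 mL; sour cream: 3 fl oz; bread flour: 10 tbsp

The original recipe has 150 mL of buttermilk, so the scaling factor is 243.75 ÷ 150 = 13/8 = 1.625.
plain yogurt: (2 cup + 7 tbsp = 2.4375 cup) × 13/8 × 240 mL/cup ≈ 951 mL
sour cream: 2 fl oz × 13/8 ≈ 3 fl oz
bread flour: 6 tbsp × 13/8 ≈ 10 tbsp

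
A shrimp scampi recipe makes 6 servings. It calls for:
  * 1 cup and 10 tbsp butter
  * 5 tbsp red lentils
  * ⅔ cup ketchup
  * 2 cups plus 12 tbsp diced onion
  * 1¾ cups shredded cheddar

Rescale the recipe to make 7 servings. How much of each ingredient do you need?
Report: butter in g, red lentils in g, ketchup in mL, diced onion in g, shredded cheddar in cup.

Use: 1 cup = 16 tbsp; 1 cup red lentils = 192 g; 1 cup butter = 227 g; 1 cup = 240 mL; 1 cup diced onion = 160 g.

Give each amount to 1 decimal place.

Scaling factor: 7/6.
butter: (1 cup + 10 tbsp = 1.625 cup) × 7/6 × 227 g/cup ≈ 430.4 g
red lentils: 5 tbsp × 7/6 ÷ 16 tbsp/cup × 192 g/cup = 70.0 g
ketchup: 2/3 cup × 7/6 × 240 mL/cup ≈ 186.7 mL
diced onion: (2 cup + 12 tbsp = 2.75 cup) × 7/6 × 160 g/cup ≈ 513.3 g
shredded cheddar: 1.75 cup × 7/6 ≈ 2.0 cup

butter: 430.4 g; red lentils: 70.0 g; ketchup: 186.7 mL; diced onion: 513.3 g; shredded cheddar: 2.0 cup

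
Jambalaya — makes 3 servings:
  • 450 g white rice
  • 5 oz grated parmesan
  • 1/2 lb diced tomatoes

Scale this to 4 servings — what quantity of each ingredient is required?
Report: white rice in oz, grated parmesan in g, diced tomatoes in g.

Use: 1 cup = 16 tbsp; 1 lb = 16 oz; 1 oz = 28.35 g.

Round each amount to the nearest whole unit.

Scaling factor: 4/3.
white rice: 450 g × 4/3 ÷ 28.35 g/oz ≈ 21 oz
grated parmesan: 5 oz × 4/3 × 28.35 g/oz = 189 g
diced tomatoes: 0.5 lb × 4/3 × 16 oz/lb × 28.35 g/oz ≈ 302 g

white rice: 21 oz; grated parmesan: 189 g; diced tomatoes: 302 g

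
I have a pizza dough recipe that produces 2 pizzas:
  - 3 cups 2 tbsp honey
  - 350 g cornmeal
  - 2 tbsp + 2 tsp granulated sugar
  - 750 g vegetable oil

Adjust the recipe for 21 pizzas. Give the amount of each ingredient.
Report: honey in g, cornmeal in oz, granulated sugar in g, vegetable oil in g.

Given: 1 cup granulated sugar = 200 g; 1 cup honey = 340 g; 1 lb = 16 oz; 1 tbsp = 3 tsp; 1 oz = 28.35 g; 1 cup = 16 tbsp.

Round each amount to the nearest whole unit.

Scaling factor: 21/2 = 10.5.
honey: (3 cup + 2 tbsp = 3.125 cup) × 21/2 × 340 g/cup ≈ 11156 g
cornmeal: 350 g × 21/2 ÷ 28.35 g/oz ≈ 130 oz
granulated sugar: (2 tbsp + 2 tsp = 8/3 tbsp) × 21/2 ÷ 16 tbsp/cup × 200 g/cup = 350 g
vegetable oil: 750 g × 21/2 = 7875 g

honey: 11156 g; cornmeal: 130 oz; granulated sugar: 350 g; vegetable oil: 7875 g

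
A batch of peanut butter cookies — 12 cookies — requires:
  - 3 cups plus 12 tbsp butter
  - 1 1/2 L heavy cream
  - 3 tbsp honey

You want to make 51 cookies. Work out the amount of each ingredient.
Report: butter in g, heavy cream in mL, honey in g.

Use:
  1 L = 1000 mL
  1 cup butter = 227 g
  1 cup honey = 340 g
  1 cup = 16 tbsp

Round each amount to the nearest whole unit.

Scaling factor: 51/12 = 17/4 = 4.25.
butter: (3 cup + 12 tbsp = 3.75 cup) × 17/4 × 227 g/cup ≈ 3618 g
heavy cream: 1.5 L × 17/4 × 1000 mL/L = 6375 mL
honey: 3 tbsp × 17/4 ÷ 16 tbsp/cup × 340 g/cup ≈ 271 g

butter: 3618 g; heavy cream: 6375 mL; honey: 271 g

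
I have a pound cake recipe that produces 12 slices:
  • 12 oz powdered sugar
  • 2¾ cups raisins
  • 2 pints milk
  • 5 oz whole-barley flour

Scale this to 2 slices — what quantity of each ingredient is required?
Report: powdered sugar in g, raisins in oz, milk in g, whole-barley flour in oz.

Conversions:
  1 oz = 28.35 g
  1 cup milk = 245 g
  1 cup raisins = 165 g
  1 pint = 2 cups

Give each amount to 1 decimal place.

powdered sugar: 56.7 g; raisins: 2.7 oz; milk: 163.3 g; whole-barley flour: 0.8 oz

Scaling factor: 2/12 = 1/6.
powdered sugar: 12 oz × 1/6 × 28.35 g/oz = 56.7 g
raisins: 2.75 cup × 1/6 × 165 g/cup ÷ 28.35 g/oz ≈ 2.7 oz
milk: 2 pint × 1/6 × 2 cup/pint × 245 g/cup ≈ 163.3 g
whole-barley flour: 5 oz × 1/6 ≈ 0.8 oz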